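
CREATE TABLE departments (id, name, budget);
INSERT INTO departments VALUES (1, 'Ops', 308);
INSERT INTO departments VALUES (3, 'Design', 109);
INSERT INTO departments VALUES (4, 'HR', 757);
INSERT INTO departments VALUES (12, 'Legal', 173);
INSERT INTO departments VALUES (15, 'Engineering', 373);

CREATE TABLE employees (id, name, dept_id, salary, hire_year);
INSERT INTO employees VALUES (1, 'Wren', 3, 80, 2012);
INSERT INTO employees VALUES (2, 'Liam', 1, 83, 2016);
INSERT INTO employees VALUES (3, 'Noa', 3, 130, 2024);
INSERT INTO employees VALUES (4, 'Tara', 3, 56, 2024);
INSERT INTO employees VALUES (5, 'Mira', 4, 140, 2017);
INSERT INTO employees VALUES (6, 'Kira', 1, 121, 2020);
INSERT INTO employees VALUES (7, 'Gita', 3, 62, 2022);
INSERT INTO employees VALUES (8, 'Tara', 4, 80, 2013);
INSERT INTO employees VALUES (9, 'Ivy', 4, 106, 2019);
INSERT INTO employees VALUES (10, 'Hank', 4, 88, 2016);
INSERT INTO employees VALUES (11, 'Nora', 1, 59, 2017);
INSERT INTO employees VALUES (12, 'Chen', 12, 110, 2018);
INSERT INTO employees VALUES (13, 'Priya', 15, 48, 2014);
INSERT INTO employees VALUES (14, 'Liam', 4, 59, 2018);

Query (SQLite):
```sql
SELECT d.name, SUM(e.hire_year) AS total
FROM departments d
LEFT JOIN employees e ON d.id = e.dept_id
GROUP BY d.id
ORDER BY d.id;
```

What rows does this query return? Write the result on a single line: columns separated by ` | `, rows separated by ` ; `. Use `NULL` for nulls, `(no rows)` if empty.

LEFT JOIN keeps every departments row; unmatched ones get NULL for employees columns.
Group by departments.id and compute SUM(e.hire_year). SUM over an all-NULL group is NULL.
  1: ids {2, 6, 11} → SUM(e.hire_year)=6053
  3: ids {1, 3, 4, 7} → SUM(e.hire_year)=8082
  4: ids {5, 8, 9, 10, 14} → SUM(e.hire_year)=10083
  12: ids {12} → SUM(e.hire_year)=2018
  15: ids {13} → SUM(e.hire_year)=2014

Ops | 6053 ; Design | 8082 ; HR | 10083 ; Legal | 2018 ; Engineering | 2014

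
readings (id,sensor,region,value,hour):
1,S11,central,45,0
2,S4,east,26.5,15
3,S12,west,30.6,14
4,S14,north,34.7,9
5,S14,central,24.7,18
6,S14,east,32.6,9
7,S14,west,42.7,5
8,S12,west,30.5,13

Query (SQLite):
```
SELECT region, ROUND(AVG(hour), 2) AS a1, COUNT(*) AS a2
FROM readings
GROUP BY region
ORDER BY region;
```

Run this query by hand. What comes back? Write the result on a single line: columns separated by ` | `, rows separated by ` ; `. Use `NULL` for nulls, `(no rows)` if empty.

central | 9 | 2 ; east | 12 | 2 ; north | 9 | 1 ; west | 10.67 | 3

Group readings by region.
Per group compute: ROUND(AVG(hour), 2), COUNT(*).
  central: ids {1, 5} → ROUND(AVG(hour), 2)=9, COUNT(*)=2
  east: ids {2, 6} → ROUND(AVG(hour), 2)=12, COUNT(*)=2
  north: ids {4} → ROUND(AVG(hour), 2)=9, COUNT(*)=1
  west: ids {3, 7, 8} → ROUND(AVG(hour), 2)=10.67, COUNT(*)=3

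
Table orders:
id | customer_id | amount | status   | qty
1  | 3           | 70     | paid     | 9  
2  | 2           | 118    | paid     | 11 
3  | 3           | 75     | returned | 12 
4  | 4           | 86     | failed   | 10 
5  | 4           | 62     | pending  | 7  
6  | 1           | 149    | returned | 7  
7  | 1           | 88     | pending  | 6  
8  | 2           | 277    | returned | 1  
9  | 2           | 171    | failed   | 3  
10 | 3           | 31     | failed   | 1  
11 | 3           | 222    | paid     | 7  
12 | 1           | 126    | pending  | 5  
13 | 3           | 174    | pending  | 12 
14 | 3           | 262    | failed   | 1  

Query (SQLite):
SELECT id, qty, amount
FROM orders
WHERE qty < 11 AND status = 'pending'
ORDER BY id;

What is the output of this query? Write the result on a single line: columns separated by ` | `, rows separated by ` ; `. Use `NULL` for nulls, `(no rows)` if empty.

5 | 7 | 62 ; 7 | 6 | 88 ; 12 | 5 | 126

qty < 11: ids {1, 4, 5, 6, 7, 8, 9, 10, 11, 12, 14}
status = 'pending': ids {5, 7, 12, 13}
Combine with AND.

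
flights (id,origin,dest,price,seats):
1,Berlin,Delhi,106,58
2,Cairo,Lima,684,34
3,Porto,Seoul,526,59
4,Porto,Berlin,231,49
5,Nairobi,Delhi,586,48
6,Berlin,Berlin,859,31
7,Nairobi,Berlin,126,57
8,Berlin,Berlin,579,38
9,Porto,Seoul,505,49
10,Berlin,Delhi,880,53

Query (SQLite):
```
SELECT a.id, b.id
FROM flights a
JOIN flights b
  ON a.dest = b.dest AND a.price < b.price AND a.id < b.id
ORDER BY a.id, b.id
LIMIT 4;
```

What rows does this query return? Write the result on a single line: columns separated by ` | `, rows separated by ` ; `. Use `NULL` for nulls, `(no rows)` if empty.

1 | 5 ; 1 | 10 ; 4 | 6 ; 4 | 8

Pairs (a,b) with same dest, a.price < b.price, a.id < b.id.
dest groups: Berlin:{4,6,7,8} Delhi:{1,5,10} Lima:{2} Seoul:{3,9}
Ordered by (a.id, b.id); first 4.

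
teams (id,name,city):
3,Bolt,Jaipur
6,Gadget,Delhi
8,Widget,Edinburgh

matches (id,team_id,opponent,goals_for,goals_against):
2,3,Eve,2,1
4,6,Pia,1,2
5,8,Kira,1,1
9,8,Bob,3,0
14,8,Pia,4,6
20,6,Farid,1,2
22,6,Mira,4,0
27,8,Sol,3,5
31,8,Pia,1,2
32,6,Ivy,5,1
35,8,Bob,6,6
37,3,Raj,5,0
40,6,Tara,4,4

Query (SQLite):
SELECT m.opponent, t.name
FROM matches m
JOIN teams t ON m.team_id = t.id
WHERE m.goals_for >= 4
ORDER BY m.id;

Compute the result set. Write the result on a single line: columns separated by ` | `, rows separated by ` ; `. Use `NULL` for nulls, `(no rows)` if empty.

Pia | Widget ; Mira | Gadget ; Ivy | Gadget ; Bob | Widget ; Raj | Bolt ; Tara | Gadget

Each matches row matches the teams row where team_id = teams.id.
Then keep rows with m.goals_for >= 4.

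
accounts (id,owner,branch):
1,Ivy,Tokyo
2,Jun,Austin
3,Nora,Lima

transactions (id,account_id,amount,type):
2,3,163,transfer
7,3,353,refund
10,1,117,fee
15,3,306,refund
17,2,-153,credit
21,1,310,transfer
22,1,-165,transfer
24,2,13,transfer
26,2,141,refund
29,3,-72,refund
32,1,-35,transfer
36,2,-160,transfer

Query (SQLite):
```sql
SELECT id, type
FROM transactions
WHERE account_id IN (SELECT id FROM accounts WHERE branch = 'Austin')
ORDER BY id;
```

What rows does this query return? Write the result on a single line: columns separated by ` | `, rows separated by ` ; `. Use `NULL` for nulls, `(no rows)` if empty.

17 | credit ; 24 | transfer ; 26 | refund ; 36 | transfer

Inner query: accounts.id where branch = 'Austin'.
Outer: keep transactions rows whose account_id is in that set.
Inner query → {2}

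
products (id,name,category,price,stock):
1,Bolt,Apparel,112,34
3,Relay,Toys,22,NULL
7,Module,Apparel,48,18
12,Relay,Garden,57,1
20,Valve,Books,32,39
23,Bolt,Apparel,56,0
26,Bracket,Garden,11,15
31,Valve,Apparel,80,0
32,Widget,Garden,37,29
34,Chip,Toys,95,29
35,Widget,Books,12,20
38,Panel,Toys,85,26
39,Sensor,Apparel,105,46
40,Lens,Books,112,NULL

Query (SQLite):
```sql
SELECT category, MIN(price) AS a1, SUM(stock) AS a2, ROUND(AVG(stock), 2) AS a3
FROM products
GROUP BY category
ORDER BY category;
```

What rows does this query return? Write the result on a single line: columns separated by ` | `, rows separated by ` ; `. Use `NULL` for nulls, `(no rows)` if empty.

Apparel | 48 | 98 | 19.6 ; Books | 12 | 59 | 29.5 ; Garden | 11 | 45 | 15 ; Toys | 22 | 55 | 27.5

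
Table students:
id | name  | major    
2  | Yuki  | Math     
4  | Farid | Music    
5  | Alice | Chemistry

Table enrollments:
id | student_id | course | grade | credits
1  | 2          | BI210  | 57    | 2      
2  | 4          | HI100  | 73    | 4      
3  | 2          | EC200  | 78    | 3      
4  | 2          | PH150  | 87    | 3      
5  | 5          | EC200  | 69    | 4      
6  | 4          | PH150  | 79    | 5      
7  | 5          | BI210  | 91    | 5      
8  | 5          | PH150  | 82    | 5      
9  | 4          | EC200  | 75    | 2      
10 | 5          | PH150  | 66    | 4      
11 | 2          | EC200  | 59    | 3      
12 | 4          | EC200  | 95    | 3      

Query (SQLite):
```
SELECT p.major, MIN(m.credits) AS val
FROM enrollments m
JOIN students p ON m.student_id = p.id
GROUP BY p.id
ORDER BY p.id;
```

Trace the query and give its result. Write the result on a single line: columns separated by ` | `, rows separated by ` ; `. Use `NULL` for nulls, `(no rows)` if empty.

Math | 2 ; Music | 2 ; Chemistry | 4

Join each enrollments row to its students via student_id.
Group joined rows by students.id; compute MIN(m.credits) per group.
  2: ids {1, 3, 4, 11} → MIN(m.credits)=2
  4: ids {2, 6, 9, 12} → MIN(m.credits)=2
  5: ids {5, 7, 8, 10} → MIN(m.credits)=4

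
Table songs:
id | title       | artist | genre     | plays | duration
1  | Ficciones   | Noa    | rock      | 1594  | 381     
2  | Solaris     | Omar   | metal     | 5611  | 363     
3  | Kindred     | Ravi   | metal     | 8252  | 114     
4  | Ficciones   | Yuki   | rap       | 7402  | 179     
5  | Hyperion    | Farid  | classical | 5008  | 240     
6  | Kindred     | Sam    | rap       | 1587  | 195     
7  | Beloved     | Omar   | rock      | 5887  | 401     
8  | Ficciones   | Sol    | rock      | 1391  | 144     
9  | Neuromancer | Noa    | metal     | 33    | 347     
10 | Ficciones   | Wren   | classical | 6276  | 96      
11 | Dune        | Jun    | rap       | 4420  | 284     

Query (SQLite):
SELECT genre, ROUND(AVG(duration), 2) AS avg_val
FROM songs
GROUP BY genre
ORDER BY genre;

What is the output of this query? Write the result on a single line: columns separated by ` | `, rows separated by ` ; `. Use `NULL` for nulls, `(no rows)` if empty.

Partition songs by genre; compute ROUND(AVG(duration), 2) within each group.
  classical: ids {5, 10} → ROUND(AVG(duration), 2)=168
  metal: ids {2, 3, 9} → ROUND(AVG(duration), 2)=274.67
  rap: ids {4, 6, 11} → ROUND(AVG(duration), 2)=219.33
  rock: ids {1, 7, 8} → ROUND(AVG(duration), 2)=308.67

classical | 168 ; metal | 274.67 ; rap | 219.33 ; rock | 308.67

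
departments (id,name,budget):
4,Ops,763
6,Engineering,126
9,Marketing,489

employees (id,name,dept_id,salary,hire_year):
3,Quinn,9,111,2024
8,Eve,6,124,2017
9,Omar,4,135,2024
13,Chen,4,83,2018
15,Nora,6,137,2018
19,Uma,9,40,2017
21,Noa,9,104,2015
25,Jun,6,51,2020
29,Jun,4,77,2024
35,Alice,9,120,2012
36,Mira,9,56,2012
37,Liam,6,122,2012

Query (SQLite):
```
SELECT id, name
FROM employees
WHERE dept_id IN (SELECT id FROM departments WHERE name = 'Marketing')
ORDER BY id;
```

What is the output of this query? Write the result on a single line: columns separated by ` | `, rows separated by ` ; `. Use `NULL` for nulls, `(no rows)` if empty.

Inner query: departments.id where name = 'Marketing'.
Outer: keep employees rows whose dept_id is in that set.
Inner query → {9}

3 | Quinn ; 19 | Uma ; 21 | Noa ; 35 | Alice ; 36 | Mira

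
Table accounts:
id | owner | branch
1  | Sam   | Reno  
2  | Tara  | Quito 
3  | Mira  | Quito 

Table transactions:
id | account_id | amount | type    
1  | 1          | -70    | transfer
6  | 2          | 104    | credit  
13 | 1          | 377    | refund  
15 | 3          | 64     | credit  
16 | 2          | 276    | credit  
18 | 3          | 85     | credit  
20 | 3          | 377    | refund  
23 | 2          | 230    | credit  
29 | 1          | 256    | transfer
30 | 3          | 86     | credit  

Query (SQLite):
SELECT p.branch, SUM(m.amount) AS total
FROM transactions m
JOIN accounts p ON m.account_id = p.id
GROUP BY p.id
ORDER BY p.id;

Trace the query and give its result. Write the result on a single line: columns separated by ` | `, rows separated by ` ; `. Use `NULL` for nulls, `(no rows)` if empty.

Reno | 563 ; Quito | 610 ; Quito | 612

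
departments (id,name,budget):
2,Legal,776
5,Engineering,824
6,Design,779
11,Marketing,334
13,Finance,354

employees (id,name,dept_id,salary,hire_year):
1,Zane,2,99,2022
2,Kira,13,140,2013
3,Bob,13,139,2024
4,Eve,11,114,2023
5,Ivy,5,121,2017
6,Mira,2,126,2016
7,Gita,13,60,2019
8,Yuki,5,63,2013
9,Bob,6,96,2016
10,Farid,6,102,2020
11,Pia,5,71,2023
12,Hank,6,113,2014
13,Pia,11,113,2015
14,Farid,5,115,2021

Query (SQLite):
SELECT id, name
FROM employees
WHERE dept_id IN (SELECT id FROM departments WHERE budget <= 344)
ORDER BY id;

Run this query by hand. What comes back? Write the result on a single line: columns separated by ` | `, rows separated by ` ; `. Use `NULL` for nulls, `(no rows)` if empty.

4 | Eve ; 13 | Pia

Inner query: departments.id where budget <= 344.
Outer: keep employees rows whose dept_id is in that set.
Inner query → {11}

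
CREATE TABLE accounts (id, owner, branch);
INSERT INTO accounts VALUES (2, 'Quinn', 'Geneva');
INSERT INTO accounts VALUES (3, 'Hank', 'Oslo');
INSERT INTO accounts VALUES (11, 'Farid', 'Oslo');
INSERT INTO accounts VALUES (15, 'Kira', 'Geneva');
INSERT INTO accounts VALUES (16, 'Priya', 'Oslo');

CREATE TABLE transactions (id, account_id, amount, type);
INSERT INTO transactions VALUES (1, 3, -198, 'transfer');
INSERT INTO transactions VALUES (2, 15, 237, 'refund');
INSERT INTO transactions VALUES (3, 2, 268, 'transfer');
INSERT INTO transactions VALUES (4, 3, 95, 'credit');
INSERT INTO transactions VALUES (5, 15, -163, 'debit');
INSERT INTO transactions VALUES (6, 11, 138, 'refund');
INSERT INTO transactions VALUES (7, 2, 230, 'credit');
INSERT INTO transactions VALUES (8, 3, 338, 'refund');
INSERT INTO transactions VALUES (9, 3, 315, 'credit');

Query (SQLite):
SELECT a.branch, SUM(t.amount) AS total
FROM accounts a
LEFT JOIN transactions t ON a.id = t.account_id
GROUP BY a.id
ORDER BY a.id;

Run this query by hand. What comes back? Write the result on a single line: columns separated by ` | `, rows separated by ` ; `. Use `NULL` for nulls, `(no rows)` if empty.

LEFT JOIN keeps every accounts row; unmatched ones get NULL for transactions columns.
Group by accounts.id and compute SUM(t.amount). SUM over an all-NULL group is NULL.
  2: ids {3, 7} → SUM(t.amount)=498
  3: ids {1, 4, 8, 9} → SUM(t.amount)=550
  11: ids {6} → SUM(t.amount)=138
  15: ids {2, 5} → SUM(t.amount)=74
  16: ids {—} → SUM(t.amount)=NULL

Geneva | 498 ; Oslo | 550 ; Oslo | 138 ; Geneva | 74 ; Oslo | NULL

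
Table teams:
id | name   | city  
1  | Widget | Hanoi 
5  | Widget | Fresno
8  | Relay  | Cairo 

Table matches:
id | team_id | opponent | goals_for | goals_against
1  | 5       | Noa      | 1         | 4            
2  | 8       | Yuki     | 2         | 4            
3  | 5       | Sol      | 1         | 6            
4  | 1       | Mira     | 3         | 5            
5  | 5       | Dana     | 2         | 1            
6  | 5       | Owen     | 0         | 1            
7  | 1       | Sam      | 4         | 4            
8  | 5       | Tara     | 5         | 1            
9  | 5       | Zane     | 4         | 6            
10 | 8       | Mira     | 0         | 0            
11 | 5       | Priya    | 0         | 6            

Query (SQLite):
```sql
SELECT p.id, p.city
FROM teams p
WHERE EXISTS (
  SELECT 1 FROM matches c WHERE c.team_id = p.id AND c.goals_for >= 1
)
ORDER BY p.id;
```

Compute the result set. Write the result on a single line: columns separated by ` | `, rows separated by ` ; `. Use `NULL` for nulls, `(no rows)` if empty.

For each teams row, check whether any matches with matching team_id has goals_for >= 1.
Keep rows where that is true.

1 | Hanoi ; 5 | Fresno ; 8 | Cairo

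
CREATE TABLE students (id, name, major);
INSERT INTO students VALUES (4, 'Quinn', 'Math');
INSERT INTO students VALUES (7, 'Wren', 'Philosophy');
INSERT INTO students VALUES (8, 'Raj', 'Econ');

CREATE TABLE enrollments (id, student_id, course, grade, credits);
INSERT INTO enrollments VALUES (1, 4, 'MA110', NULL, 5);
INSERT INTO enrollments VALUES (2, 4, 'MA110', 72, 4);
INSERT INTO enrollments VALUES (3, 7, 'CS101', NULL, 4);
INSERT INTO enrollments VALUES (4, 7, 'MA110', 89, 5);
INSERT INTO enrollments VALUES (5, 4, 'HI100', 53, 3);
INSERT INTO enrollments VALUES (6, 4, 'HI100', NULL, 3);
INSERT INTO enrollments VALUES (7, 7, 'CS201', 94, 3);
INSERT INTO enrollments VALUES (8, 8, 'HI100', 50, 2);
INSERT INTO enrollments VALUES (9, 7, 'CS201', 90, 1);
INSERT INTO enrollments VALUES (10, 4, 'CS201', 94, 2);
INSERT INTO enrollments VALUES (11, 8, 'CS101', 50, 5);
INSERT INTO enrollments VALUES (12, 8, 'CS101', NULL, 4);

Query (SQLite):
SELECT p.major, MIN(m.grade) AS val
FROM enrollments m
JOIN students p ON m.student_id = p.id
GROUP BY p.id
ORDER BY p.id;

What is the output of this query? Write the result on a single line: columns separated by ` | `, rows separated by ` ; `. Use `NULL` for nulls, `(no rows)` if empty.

Math | 53 ; Philosophy | 89 ; Econ | 50

Join each enrollments row to its students via student_id.
Group joined rows by students.id; compute MIN(m.grade) per group.
  4: ids {1, 2, 5, 6, 10} → MIN(m.grade)=53
  7: ids {3, 4, 7, 9} → MIN(m.grade)=89
  8: ids {8, 11, 12} → MIN(m.grade)=50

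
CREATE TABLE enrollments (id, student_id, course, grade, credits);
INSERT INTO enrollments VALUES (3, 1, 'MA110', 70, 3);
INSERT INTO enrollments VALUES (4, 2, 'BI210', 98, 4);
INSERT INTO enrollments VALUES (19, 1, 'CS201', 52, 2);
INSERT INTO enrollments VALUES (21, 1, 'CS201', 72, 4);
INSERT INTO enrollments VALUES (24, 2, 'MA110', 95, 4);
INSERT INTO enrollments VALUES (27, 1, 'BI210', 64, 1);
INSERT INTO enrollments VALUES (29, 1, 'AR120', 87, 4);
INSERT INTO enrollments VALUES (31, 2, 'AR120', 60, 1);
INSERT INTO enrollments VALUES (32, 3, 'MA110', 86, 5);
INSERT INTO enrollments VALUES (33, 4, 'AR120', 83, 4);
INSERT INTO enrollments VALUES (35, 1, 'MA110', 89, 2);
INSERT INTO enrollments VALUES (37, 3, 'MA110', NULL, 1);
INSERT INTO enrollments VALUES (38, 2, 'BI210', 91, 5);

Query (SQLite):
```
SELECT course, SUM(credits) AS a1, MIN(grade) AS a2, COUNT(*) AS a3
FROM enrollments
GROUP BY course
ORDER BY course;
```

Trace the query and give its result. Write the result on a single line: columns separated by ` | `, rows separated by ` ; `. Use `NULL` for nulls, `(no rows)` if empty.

AR120 | 9 | 60 | 3 ; BI210 | 10 | 64 | 3 ; CS201 | 6 | 52 | 2 ; MA110 | 15 | 70 | 5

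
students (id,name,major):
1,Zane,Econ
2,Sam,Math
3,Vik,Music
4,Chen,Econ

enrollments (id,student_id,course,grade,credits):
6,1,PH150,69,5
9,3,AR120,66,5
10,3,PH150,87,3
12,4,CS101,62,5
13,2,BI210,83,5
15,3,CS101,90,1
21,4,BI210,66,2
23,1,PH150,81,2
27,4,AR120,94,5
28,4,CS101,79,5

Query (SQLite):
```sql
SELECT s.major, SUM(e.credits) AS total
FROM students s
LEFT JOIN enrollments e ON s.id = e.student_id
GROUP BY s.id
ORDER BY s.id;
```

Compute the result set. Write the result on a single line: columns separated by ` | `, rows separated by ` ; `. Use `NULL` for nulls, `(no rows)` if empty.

Econ | 7 ; Math | 5 ; Music | 9 ; Econ | 17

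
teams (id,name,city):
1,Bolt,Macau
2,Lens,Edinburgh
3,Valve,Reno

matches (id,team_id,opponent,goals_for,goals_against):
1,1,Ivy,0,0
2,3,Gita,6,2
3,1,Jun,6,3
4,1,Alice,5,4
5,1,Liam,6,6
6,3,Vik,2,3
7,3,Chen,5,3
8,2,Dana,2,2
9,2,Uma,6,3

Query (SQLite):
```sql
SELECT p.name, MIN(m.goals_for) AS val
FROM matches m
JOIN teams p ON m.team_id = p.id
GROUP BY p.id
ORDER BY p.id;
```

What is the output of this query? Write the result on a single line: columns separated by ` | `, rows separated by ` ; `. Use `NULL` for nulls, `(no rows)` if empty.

Bolt | 0 ; Lens | 2 ; Valve | 2

Join each matches row to its teams via team_id.
Group joined rows by teams.id; compute MIN(m.goals_for) per group.
  1: ids {1, 3, 4, 5} → MIN(m.goals_for)=0
  2: ids {8, 9} → MIN(m.goals_for)=2
  3: ids {2, 6, 7} → MIN(m.goals_for)=2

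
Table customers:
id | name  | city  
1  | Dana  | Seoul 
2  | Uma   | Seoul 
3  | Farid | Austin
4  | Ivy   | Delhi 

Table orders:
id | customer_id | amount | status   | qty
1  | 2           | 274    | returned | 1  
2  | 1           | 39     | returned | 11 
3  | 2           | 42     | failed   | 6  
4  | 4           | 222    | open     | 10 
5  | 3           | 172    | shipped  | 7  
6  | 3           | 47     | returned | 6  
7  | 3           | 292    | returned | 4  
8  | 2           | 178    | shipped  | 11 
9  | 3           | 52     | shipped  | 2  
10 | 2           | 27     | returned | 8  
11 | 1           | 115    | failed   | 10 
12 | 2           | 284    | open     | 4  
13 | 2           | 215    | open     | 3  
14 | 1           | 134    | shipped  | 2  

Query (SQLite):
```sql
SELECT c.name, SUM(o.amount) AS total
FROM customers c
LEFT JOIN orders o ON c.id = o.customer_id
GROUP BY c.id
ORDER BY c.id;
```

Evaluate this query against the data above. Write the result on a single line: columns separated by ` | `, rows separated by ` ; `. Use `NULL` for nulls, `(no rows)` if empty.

Dana | 288 ; Uma | 1020 ; Farid | 563 ; Ivy | 222

LEFT JOIN keeps every customers row; unmatched ones get NULL for orders columns.
Group by customers.id and compute SUM(o.amount). SUM over an all-NULL group is NULL.
  1: ids {2, 11, 14} → SUM(o.amount)=288
  2: ids {1, 3, 8, 10, 12, 13} → SUM(o.amount)=1020
  3: ids {5, 6, 7, 9} → SUM(o.amount)=563
  4: ids {4} → SUM(o.amount)=222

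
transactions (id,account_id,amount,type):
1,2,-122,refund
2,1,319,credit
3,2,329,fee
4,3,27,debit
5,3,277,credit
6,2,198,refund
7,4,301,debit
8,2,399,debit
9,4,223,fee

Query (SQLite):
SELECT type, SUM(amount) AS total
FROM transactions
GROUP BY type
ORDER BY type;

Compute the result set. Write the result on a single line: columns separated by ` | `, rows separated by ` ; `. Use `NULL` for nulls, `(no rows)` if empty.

credit | 596 ; debit | 727 ; fee | 552 ; refund | 76

Partition transactions by type; compute SUM(amount) within each group.
  credit: ids {2, 5} → SUM(amount)=596
  debit: ids {4, 7, 8} → SUM(amount)=727
  fee: ids {3, 9} → SUM(amount)=552
  refund: ids {1, 6} → SUM(amount)=76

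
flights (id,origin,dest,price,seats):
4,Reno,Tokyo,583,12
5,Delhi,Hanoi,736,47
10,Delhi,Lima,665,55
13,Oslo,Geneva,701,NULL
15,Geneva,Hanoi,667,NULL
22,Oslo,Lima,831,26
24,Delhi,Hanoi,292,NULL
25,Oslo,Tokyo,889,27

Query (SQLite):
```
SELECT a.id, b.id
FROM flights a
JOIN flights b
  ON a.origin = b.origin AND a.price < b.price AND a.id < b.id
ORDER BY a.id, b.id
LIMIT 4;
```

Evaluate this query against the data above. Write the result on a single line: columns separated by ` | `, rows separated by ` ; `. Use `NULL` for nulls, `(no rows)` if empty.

Pairs (a,b) with same origin, a.price < b.price, a.id < b.id.
origin groups: Delhi:{5,10,24} Geneva:{15} Oslo:{13,22,25} Reno:{4}
Ordered by (a.id, b.id); first 4.

13 | 22 ; 13 | 25 ; 22 | 25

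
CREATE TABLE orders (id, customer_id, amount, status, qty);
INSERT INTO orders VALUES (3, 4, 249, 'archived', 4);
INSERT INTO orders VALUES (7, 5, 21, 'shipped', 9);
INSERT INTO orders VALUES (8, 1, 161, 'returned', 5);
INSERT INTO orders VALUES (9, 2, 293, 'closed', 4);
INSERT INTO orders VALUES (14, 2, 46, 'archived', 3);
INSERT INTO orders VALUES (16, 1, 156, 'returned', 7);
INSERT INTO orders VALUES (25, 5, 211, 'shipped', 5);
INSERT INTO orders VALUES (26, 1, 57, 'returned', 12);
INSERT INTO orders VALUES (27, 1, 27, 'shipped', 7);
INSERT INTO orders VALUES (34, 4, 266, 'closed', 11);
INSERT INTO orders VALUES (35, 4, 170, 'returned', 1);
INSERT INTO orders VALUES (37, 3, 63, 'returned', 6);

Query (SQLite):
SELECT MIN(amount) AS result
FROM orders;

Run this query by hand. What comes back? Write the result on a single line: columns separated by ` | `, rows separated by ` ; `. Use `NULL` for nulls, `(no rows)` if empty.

21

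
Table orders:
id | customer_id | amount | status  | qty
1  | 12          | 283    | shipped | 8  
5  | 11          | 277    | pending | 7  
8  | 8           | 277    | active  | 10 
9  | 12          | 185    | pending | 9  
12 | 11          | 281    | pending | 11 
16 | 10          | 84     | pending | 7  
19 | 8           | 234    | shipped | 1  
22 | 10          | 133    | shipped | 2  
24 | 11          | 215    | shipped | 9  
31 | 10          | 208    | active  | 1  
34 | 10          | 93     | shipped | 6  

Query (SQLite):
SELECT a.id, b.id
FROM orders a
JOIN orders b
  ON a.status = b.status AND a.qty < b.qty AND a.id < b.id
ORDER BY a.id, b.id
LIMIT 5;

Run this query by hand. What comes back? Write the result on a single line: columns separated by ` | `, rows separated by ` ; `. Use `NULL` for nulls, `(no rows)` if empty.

1 | 24 ; 5 | 9 ; 5 | 12 ; 9 | 12 ; 19 | 22

Pairs (a,b) with same status, a.qty < b.qty, a.id < b.id.
status groups: active:{8,31} pending:{5,9,12,16} shipped:{1,19,22,24,34}
Ordered by (a.id, b.id); first 5.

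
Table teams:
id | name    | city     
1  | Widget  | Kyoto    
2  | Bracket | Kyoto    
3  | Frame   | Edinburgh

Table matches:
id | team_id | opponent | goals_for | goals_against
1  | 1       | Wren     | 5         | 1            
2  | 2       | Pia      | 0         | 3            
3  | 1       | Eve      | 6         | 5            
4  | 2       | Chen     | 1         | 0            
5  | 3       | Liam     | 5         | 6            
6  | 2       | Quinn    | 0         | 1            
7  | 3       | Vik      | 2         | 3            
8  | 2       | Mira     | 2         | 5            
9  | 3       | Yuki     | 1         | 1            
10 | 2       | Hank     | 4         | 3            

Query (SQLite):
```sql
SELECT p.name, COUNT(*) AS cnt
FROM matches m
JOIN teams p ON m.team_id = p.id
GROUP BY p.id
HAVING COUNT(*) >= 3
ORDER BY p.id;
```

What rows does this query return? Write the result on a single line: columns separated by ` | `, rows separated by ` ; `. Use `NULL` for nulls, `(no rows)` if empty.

Join each matches row to its teams via team_id.
Group joined rows by teams.id; compute COUNT(*) per group.
HAVING: keep groups with count ≥ 3.
  1: ids {1, 3} → COUNT(*)=2
  2: ids {2, 4, 6, 8, 10} → COUNT(*)=5
  3: ids {5, 7, 9} → COUNT(*)=3

Bracket | 5 ; Frame | 3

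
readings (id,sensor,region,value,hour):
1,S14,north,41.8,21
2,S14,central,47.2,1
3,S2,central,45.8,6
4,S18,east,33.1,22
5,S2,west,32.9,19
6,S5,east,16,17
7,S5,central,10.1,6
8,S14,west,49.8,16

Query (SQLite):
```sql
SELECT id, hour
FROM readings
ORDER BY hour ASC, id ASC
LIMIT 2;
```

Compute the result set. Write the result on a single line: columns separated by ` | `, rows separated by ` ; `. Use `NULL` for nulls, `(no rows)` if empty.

Sort by hour asc, tiebreak id asc: (1, id=2), (6, id=3), (6, id=7), (16, id=8), (17, id=6) …. Take first 2.

2 | 1 ; 3 | 6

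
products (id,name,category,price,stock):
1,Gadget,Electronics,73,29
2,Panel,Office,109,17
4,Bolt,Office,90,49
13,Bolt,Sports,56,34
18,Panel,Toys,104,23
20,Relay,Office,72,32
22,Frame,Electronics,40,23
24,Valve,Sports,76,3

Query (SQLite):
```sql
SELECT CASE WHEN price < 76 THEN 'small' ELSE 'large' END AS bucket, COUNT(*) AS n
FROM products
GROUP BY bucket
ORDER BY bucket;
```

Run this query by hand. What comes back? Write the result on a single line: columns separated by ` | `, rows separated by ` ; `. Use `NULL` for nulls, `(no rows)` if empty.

large | 4 ; small | 4

Bucket rows by price < 76 → 'small' else 'large'; count each bucket.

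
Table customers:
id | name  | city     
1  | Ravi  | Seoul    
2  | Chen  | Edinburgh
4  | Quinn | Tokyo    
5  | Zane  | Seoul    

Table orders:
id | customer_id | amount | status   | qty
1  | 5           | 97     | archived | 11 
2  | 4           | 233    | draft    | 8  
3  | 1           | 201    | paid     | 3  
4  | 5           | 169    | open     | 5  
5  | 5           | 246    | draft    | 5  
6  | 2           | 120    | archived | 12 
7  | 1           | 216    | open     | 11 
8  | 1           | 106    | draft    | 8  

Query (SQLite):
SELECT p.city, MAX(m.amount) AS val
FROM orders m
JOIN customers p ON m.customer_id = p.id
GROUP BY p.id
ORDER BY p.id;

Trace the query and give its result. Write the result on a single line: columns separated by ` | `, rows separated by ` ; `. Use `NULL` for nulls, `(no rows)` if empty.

Join each orders row to its customers via customer_id.
Group joined rows by customers.id; compute MAX(m.amount) per group.
  1: ids {3, 7, 8} → MAX(m.amount)=216
  2: ids {6} → MAX(m.amount)=120
  4: ids {2} → MAX(m.amount)=233
  5: ids {1, 4, 5} → MAX(m.amount)=246

Seoul | 216 ; Edinburgh | 120 ; Tokyo | 233 ; Seoul | 246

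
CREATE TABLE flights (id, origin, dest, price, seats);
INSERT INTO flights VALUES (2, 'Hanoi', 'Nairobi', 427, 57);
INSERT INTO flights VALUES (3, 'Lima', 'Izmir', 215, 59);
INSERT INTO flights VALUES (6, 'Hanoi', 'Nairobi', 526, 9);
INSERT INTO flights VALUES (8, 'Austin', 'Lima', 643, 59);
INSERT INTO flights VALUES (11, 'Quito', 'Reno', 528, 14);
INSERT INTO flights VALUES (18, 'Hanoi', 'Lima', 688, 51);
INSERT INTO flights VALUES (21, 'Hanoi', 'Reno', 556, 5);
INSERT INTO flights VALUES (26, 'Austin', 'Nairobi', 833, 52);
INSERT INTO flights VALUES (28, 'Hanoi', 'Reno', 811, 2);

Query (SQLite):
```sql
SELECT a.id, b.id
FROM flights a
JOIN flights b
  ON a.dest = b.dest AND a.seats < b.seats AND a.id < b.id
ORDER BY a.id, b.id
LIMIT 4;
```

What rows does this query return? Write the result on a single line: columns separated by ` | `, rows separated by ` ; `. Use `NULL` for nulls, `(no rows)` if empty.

Pairs (a,b) with same dest, a.seats < b.seats, a.id < b.id.
dest groups: Izmir:{3} Lima:{8,18} Nairobi:{2,6,26} Reno:{11,21,28}
Ordered by (a.id, b.id); first 4.

6 | 26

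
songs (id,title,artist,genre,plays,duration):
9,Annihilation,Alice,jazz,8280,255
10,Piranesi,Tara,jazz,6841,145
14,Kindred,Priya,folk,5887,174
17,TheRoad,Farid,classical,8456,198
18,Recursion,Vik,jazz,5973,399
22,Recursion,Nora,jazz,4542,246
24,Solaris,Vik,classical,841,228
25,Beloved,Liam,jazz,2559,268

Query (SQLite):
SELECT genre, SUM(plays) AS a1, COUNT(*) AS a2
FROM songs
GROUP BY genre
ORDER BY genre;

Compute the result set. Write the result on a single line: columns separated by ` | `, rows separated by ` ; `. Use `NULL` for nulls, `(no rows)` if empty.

Group songs by genre.
Per group compute: SUM(plays), COUNT(*).
  classical: ids {17, 24} → SUM(plays)=9297, COUNT(*)=2
  folk: ids {14} → SUM(plays)=5887, COUNT(*)=1
  jazz: ids {9, 10, 18, 22, 25} → SUM(plays)=28195, COUNT(*)=5

classical | 9297 | 2 ; folk | 5887 | 1 ; jazz | 28195 | 5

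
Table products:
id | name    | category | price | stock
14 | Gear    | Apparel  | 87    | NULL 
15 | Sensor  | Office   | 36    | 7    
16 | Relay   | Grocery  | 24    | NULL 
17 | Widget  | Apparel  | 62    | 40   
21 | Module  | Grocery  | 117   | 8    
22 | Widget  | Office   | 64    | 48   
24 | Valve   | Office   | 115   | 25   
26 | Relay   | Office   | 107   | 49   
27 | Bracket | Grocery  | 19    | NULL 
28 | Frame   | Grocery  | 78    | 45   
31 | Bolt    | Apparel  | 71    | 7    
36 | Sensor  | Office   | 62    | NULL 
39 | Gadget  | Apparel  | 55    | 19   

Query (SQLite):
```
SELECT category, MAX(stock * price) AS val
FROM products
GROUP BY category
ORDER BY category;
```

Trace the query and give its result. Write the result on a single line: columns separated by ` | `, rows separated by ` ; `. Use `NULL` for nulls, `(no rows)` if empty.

Apparel | 2480 ; Grocery | 3510 ; Office | 5243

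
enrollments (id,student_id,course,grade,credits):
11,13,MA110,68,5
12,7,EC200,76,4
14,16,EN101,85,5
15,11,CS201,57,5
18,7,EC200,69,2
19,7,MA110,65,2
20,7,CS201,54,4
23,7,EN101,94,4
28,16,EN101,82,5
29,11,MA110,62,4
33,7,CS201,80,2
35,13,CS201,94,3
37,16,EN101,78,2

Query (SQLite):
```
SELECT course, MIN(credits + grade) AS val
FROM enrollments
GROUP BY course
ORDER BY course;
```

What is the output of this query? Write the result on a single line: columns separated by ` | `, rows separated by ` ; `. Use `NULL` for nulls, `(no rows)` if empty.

CS201 | 58 ; EC200 | 71 ; EN101 | 80 ; MA110 | 66

For each row compute credits + grade.
Group by course; take MIN of the expression per group.
  CS201: ids {15, 20, 33, 35} → MIN(credits + grade)=58
  EC200: ids {12, 18} → MIN(credits + grade)=71
  EN101: ids {14, 23, 28, 37} → MIN(credits + grade)=80
  MA110: ids {11, 19, 29} → MIN(credits + grade)=66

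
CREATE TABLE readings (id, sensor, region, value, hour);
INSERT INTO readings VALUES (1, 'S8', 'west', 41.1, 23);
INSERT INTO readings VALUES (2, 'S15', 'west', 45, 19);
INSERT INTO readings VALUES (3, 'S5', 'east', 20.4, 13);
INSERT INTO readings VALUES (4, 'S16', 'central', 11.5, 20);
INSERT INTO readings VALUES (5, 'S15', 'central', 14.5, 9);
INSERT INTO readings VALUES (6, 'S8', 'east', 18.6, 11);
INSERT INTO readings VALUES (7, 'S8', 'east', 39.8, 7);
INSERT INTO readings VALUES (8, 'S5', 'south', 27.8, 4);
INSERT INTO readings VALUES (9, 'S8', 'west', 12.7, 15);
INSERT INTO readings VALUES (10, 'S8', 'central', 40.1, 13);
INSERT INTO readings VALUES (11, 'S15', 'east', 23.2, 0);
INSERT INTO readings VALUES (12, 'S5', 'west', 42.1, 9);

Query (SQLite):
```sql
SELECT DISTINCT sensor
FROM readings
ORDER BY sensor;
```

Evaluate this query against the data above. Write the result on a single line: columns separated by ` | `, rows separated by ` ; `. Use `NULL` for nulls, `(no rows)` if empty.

S15 ; S16 ; S5 ; S8

Collect distinct sensor values from readings.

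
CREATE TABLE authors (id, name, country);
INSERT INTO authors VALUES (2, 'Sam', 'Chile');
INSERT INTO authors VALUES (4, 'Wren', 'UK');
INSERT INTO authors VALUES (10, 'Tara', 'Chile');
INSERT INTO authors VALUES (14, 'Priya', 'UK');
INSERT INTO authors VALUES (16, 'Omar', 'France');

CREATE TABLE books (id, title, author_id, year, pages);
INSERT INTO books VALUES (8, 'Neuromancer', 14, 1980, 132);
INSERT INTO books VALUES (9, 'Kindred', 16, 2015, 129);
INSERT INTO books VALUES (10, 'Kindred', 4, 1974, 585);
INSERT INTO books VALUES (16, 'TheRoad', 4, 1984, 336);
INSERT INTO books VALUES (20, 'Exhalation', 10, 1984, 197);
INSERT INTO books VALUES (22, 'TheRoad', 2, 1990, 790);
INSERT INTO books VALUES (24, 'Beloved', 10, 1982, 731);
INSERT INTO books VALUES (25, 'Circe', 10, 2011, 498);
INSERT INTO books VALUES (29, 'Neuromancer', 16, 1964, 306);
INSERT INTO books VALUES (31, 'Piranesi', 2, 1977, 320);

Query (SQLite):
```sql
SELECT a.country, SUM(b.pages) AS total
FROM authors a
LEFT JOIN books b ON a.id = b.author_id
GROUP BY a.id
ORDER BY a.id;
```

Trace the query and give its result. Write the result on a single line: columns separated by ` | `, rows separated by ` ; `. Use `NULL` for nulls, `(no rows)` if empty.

Chile | 1110 ; UK | 921 ; Chile | 1426 ; UK | 132 ; France | 435

LEFT JOIN keeps every authors row; unmatched ones get NULL for books columns.
Group by authors.id and compute SUM(b.pages). SUM over an all-NULL group is NULL.
  2: ids {22, 31} → SUM(b.pages)=1110
  4: ids {10, 16} → SUM(b.pages)=921
  10: ids {20, 24, 25} → SUM(b.pages)=1426
  14: ids {8} → SUM(b.pages)=132
  16: ids {9, 29} → SUM(b.pages)=435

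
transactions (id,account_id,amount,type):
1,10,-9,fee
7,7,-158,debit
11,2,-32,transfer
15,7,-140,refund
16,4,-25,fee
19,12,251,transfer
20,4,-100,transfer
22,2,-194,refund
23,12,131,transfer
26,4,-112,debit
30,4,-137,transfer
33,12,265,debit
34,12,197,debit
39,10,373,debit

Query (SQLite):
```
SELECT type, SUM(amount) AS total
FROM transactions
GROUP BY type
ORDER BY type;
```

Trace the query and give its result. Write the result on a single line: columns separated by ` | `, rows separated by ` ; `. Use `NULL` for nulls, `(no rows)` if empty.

Partition transactions by type; compute SUM(amount) within each group.
  debit: ids {7, 26, 33, 34, 39} → SUM(amount)=565
  fee: ids {1, 16} → SUM(amount)=-34
  refund: ids {15, 22} → SUM(amount)=-334
  transfer: ids {11, 19, 20, 23, 30} → SUM(amount)=113

debit | 565 ; fee | -34 ; refund | -334 ; transfer | 113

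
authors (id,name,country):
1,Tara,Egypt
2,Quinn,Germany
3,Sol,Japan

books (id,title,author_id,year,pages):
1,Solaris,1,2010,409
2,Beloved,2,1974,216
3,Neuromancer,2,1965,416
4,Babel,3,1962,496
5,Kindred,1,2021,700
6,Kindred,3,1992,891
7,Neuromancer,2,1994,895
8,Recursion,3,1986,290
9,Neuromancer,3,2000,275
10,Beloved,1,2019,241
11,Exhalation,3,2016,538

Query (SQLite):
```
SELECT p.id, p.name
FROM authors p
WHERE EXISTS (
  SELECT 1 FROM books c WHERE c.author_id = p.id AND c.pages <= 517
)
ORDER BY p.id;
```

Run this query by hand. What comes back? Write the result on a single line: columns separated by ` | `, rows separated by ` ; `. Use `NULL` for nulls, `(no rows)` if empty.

1 | Tara ; 2 | Quinn ; 3 | Sol

For each authors row, check whether any books with matching author_id has pages <= 517.
Keep rows where that is true.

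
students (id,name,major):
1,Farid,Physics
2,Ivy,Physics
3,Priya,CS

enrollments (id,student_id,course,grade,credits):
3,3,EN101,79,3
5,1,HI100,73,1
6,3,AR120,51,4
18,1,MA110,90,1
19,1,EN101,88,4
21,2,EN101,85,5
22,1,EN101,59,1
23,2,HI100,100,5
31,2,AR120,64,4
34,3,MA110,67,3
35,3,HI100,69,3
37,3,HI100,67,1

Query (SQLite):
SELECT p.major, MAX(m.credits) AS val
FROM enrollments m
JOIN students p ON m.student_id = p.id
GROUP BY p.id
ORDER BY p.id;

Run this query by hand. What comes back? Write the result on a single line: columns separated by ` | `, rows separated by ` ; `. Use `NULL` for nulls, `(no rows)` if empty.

Join each enrollments row to its students via student_id.
Group joined rows by students.id; compute MAX(m.credits) per group.
  1: ids {5, 18, 19, 22} → MAX(m.credits)=4
  2: ids {21, 23, 31} → MAX(m.credits)=5
  3: ids {3, 6, 34, 35, 37} → MAX(m.credits)=4

Physics | 4 ; Physics | 5 ; CS | 4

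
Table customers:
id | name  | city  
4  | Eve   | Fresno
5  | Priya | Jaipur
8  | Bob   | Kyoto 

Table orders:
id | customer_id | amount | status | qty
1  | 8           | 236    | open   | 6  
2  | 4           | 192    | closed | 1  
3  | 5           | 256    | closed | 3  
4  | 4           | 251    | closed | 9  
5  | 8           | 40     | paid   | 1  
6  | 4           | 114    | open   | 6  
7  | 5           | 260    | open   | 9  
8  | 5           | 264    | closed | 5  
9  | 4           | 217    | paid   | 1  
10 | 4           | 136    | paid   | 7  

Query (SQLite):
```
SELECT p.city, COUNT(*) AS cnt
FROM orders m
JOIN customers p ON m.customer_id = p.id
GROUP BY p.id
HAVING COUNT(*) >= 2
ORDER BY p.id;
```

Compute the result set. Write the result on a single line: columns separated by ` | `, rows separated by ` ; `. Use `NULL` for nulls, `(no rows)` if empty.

Join each orders row to its customers via customer_id.
Group joined rows by customers.id; compute COUNT(*) per group.
HAVING: keep groups with count ≥ 2.
  4: ids {2, 4, 6, 9, 10} → COUNT(*)=5
  5: ids {3, 7, 8} → COUNT(*)=3
  8: ids {1, 5} → COUNT(*)=2

Fresno | 5 ; Jaipur | 3 ; Kyoto | 2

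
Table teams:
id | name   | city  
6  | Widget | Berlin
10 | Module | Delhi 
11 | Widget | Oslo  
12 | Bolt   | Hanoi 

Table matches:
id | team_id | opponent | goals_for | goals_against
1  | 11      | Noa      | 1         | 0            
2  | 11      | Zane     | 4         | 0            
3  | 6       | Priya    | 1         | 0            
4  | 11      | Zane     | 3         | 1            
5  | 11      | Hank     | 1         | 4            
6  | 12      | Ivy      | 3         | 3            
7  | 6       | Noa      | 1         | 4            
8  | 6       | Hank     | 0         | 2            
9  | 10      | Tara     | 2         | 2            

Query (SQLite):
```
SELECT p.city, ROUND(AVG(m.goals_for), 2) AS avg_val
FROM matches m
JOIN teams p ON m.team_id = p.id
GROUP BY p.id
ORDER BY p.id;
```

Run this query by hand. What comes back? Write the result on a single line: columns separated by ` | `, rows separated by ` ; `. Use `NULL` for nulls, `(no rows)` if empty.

Berlin | 0.67 ; Delhi | 2 ; Oslo | 2.25 ; Hanoi | 3

Join each matches row to its teams via team_id.
Group joined rows by teams.id; compute ROUND(AVG(m.goals_for), 2) per group.
  6: ids {3, 7, 8} → ROUND(AVG(m.goals_for), 2)=0.67
  10: ids {9} → ROUND(AVG(m.goals_for), 2)=2
  11: ids {1, 2, 4, 5} → ROUND(AVG(m.goals_for), 2)=2.25
  12: ids {6} → ROUND(AVG(m.goals_for), 2)=3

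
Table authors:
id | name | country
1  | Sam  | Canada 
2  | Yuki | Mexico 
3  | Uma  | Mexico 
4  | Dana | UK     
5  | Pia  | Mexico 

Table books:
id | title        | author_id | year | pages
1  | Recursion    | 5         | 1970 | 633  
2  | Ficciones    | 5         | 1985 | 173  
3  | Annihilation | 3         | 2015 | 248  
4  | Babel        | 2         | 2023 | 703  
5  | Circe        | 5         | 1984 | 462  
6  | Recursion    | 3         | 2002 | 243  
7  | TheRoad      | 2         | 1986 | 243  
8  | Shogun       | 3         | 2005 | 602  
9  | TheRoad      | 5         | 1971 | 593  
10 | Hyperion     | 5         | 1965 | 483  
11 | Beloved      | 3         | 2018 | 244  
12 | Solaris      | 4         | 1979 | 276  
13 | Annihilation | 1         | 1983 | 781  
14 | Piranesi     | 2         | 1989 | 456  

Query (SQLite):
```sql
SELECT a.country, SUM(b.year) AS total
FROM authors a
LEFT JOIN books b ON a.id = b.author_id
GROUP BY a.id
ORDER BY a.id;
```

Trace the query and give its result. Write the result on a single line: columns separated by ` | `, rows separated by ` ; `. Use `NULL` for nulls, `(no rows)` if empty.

LEFT JOIN keeps every authors row; unmatched ones get NULL for books columns.
Group by authors.id and compute SUM(b.year). SUM over an all-NULL group is NULL.
  1: ids {13} → SUM(b.year)=1983
  2: ids {4, 7, 14} → SUM(b.year)=5998
  3: ids {3, 6, 8, 11} → SUM(b.year)=8040
  4: ids {12} → SUM(b.year)=1979
  5: ids {1, 2, 5, 9, 10} → SUM(b.year)=9875

Canada | 1983 ; Mexico | 5998 ; Mexico | 8040 ; UK | 1979 ; Mexico | 9875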